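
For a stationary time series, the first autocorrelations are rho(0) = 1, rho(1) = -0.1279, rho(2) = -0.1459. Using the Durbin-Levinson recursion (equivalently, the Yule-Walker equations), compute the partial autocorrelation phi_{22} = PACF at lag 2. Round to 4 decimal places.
\phi_{22} = -0.1650

The PACF at lag k is phi_{kk}, the last component of the solution
to the Yule-Walker system G_k phi = r_k where
  (G_k)_{ij} = rho(|i - j|), (r_k)_i = rho(i), i,j = 1..k.
Equivalently, Durbin-Levinson gives phi_{kk} iteratively:
  phi_{11} = rho(1)
  phi_{kk} = [rho(k) - sum_{j=1..k-1} phi_{k-1,j} rho(k-j)]
            / [1 - sum_{j=1..k-1} phi_{k-1,j} rho(j)],
  phi_{k,j} = phi_{k-1,j} - phi_{kk} phi_{k-1,k-j},  j = 1..k-1.
Step k = 1:
  phi_11 = rho(1) = -0.1279.
Step k = 2:
  phi_22 = [rho(2) - phi_11 rho(1)] / [1 - phi_11 rho(1)] = [-0.1459 - (-0.1279)(-0.1279)] / [1 - (-0.1279)(-0.1279)]
         = -0.16225841 / 0.98364159 = -0.165.
Therefore phi_{22} = -0.1650.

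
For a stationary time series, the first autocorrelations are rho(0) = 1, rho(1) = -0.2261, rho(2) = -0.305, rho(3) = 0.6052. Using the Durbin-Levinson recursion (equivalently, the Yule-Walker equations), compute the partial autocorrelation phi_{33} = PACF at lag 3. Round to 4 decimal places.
\phi_{33} = 0.5219

The PACF at lag k is phi_{kk}, the last component of the solution
to the Yule-Walker system G_k phi = r_k where
  (G_k)_{ij} = rho(|i - j|), (r_k)_i = rho(i), i,j = 1..k.
Equivalently, Durbin-Levinson gives phi_{kk} iteratively:
  phi_{11} = rho(1)
  phi_{kk} = [rho(k) - sum_{j=1..k-1} phi_{k-1,j} rho(k-j)]
            / [1 - sum_{j=1..k-1} phi_{k-1,j} rho(j)],
  phi_{k,j} = phi_{k-1,j} - phi_{kk} phi_{k-1,k-j},  j = 1..k-1.
Step k = 1:
  phi_11 = rho(1) = -0.2261.
Step k = 2:
  phi_22 = [rho(2) - phi_11 rho(1)] / [1 - phi_11 rho(1)] = [-0.305 - (-0.2261)(-0.2261)] / [1 - (-0.2261)(-0.2261)]
         = -0.35612121 / 0.94887879 = -0.375307.
  Update: phi_21 = phi_11 - phi_22 phi_11 = -0.2261 - (-0.375307)(-0.2261) = -0.310957.
Step k = 3:
  phi_33 = [rho(3) - phi_21 rho(2) - phi_22 rho(1)] / [1 - phi_21 rho(1) - phi_22 rho(2)]
    numerator   = 0.6052 - (-0.310957)(-0.305) - (-0.375307)(-0.2261) = 0.42550112
    denominator = 1 - (-0.310957)(-0.2261) - (-0.375307)(-0.305) = 0.81522387
  phi_33 = 0.42550112 / 0.81522387 = 0.5219.
Therefore phi_{33} = 0.5219.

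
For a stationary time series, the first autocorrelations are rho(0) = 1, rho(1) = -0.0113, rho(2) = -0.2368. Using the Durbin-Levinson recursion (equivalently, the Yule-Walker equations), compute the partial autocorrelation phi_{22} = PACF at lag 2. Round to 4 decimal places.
\phi_{22} = -0.2370

The PACF at lag k is phi_{kk}, the last component of the solution
to the Yule-Walker system G_k phi = r_k where
  (G_k)_{ij} = rho(|i - j|), (r_k)_i = rho(i), i,j = 1..k.
Equivalently, Durbin-Levinson gives phi_{kk} iteratively:
  phi_{11} = rho(1)
  phi_{kk} = [rho(k) - sum_{j=1..k-1} phi_{k-1,j} rho(k-j)]
            / [1 - sum_{j=1..k-1} phi_{k-1,j} rho(j)],
  phi_{k,j} = phi_{k-1,j} - phi_{kk} phi_{k-1,k-j},  j = 1..k-1.
Step k = 1:
  phi_11 = rho(1) = -0.0113.
Step k = 2:
  phi_22 = [rho(2) - phi_11 rho(1)] / [1 - phi_11 rho(1)] = [-0.2368 - (-0.0113)(-0.0113)] / [1 - (-0.0113)(-0.0113)]
         = -0.23692769 / 0.99987231 = -0.237.
Therefore phi_{22} = -0.2370.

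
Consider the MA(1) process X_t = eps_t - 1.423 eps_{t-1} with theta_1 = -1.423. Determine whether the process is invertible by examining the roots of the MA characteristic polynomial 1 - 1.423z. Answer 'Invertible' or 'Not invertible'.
\text{Not invertible}

The MA(q) characteristic polynomial is P(z) = 1 - 1.423z.
Invertibility requires all roots to lie outside the unit circle, i.e. |z| > 1 for every root.
This is linear in z: 1 + (-1.423) z = 0  =>  z = -1/(-1.423) = 0.702741,  |z| = 0.702741.
Moduli of all roots: 0.7027.
All moduli strictly greater than 1? No.
Verdict: Not invertible.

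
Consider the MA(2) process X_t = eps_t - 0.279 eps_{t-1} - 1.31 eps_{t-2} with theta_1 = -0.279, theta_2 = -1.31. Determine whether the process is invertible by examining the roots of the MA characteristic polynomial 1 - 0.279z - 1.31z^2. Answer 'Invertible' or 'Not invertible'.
\text{Not invertible}

The MA(q) characteristic polynomial is P(z) = 1 - 0.279z - 1.31z^2.
Invertibility requires all roots to lie outside the unit circle, i.e. |z| > 1 for every root.
Set 1 + (-0.279) z + (-1.31) z^2 = 0, i.e. a z^2 + b z + c = 0 with a = -1.31, b = -0.279, c = 1.
Discriminant D = b^2 - 4ac = (-0.279)^2 - 4*(-1.31)*1 = 0.077841 - (-5.24) = 5.317841.
D >= 0, so the roots are real: z = (-b +/- sqrt(D)) / (2a) = (0.279 +/- 2.306044) / (-2.62).
  z_1 = (0.279 + 2.306044) / (-2.62) = -0.9867,   |z_1| = 0.9867.
  z_2 = (0.279 - 2.306044) / (-2.62) = 0.7737,   |z_2| = 0.7737.
Moduli of all roots: 0.9867, 0.7737.
All moduli strictly greater than 1? No.
Verdict: Not invertible.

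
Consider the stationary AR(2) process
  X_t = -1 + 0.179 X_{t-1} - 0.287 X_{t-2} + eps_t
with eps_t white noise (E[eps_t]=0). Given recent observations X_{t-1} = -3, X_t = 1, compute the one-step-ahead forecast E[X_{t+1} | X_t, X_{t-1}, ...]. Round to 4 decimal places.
E[X_{t+1} \mid \mathcal F_t] = 0.0400

For an AR(p) model X_t = c + sum_i phi_i X_{t-i} + eps_t, the
one-step-ahead conditional mean is
  E[X_{t+1} | X_t, ...] = c + sum_i phi_i X_{t+1-i}.
Substitute known values:
  E[X_{t+1} | ...] = -1 + (0.179) * (1) + (-0.287) * (-3)
                   = 0.0400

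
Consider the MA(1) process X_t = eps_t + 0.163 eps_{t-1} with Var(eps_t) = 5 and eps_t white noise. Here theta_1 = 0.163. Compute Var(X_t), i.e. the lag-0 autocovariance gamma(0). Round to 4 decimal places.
\gamma(0) = 5.1328

For an MA(q) process X_t = eps_t + sum_i theta_i eps_{t-i} with
Var(eps_t) = sigma^2, the variance is
  gamma(0) = sigma^2 * (1 + sum_i theta_i^2).
  sum_i theta_i^2 = (0.163)^2 = 0.026569.
  gamma(0) = 5 * (1 + 0.026569) = 5 * 1.026569 = 5.132845, which rounds to 5.1328.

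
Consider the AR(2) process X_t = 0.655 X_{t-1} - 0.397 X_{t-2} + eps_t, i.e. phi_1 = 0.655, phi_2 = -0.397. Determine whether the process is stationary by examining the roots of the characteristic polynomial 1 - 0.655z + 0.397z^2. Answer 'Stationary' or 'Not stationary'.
\text{Stationary}

The AR(p) characteristic polynomial is P(z) = 1 - 0.655z + 0.397z^2.
Stationarity requires all roots to lie outside the unit circle, i.e. |z| > 1 for every root.
Set 1 + (-0.655) z + (0.397) z^2 = 0, i.e. a z^2 + b z + c = 0 with a = 0.397, b = -0.655, c = 1.
Discriminant D = b^2 - 4ac = (-0.655)^2 - 4*(0.397)*1 = 0.429025 - (1.588) = -1.158975.
D < 0, so the roots are the complex-conjugate pair z = (-b +/- i sqrt(-D)) / (2a) = 0.8249 +/- 1.3559i.
For a conjugate pair |z|^2 = z * conj(z) = (product of roots) = c/a = 1/(0.397) = 2.518892, so |z| = sqrt(2.518892) = 1.5871 for both roots.
Moduli of all roots: 1.5871, 1.5871.
All moduli strictly greater than 1? Yes.
Verdict: Stationary.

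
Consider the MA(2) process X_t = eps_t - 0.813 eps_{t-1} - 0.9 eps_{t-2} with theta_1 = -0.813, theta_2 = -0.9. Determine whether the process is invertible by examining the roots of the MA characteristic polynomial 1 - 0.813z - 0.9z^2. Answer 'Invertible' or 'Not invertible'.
\text{Not invertible}

The MA(q) characteristic polynomial is P(z) = 1 - 0.813z - 0.9z^2.
Invertibility requires all roots to lie outside the unit circle, i.e. |z| > 1 for every root.
Set 1 + (-0.813) z + (-0.9) z^2 = 0, i.e. a z^2 + b z + c = 0 with a = -0.9, b = -0.813, c = 1.
Discriminant D = b^2 - 4ac = (-0.813)^2 - 4*(-0.9)*1 = 0.660969 - (-3.6) = 4.260969.
D >= 0, so the roots are real: z = (-b +/- sqrt(D)) / (2a) = (0.813 +/- 2.064211) / (-1.8).
  z_1 = (0.813 + 2.064211) / (-1.8) = -1.5985,   |z_1| = 1.5985.
  z_2 = (0.813 - 2.064211) / (-1.8) = 0.6951,   |z_2| = 0.6951.
Moduli of all roots: 1.5985, 0.6951.
All moduli strictly greater than 1? No.
Verdict: Not invertible.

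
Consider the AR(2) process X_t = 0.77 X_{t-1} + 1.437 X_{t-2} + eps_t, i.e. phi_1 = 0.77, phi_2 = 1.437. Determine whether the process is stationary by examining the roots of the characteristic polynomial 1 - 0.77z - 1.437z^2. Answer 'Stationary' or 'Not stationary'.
\text{Not stationary}

The AR(p) characteristic polynomial is P(z) = 1 - 0.77z - 1.437z^2.
Stationarity requires all roots to lie outside the unit circle, i.e. |z| > 1 for every root.
Set 1 + (-0.77) z + (-1.437) z^2 = 0, i.e. a z^2 + b z + c = 0 with a = -1.437, b = -0.77, c = 1.
Discriminant D = b^2 - 4ac = (-0.77)^2 - 4*(-1.437)*1 = 0.5929 - (-5.748) = 6.3409.
D >= 0, so the roots are real: z = (-b +/- sqrt(D)) / (2a) = (0.77 +/- 2.518114) / (-2.874).
  z_1 = (0.77 + 2.518114) / (-2.874) = -1.1441,   |z_1| = 1.1441.
  z_2 = (0.77 - 2.518114) / (-2.874) = 0.6083,   |z_2| = 0.6083.
Moduli of all roots: 1.1441, 0.6083.
All moduli strictly greater than 1? No.
Verdict: Not stationary.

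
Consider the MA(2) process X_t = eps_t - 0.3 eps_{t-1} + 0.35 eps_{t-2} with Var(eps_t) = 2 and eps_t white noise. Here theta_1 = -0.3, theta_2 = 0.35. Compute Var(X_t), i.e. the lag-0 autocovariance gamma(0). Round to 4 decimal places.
\gamma(0) = 2.4250

For an MA(q) process X_t = eps_t + sum_i theta_i eps_{t-i} with
Var(eps_t) = sigma^2, the variance is
  gamma(0) = sigma^2 * (1 + sum_i theta_i^2).
  sum_i theta_i^2 = (-0.3)^2 + (0.35)^2 = 0.09 + 0.1225 = 0.2125.
  gamma(0) = 2 * (1 + 0.2125) = 2 * 1.2125 = 2.425, which rounds to 2.4250.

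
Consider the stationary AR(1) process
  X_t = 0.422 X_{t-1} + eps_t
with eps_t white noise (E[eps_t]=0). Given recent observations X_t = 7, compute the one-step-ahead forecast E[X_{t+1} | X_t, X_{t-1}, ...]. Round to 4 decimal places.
E[X_{t+1} \mid \mathcal F_t] = 2.9540

For an AR(p) model X_t = c + sum_i phi_i X_{t-i} + eps_t, the
one-step-ahead conditional mean is
  E[X_{t+1} | X_t, ...] = c + sum_i phi_i X_{t+1-i}.
Substitute known values:
  E[X_{t+1} | ...] = (0.422) * (7)
                   = 2.9540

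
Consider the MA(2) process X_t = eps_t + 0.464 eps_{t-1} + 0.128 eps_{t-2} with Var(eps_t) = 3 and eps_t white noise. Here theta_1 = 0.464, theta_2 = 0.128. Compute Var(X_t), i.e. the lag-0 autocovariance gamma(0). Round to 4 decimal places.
\gamma(0) = 3.6950

For an MA(q) process X_t = eps_t + sum_i theta_i eps_{t-i} with
Var(eps_t) = sigma^2, the variance is
  gamma(0) = sigma^2 * (1 + sum_i theta_i^2).
  sum_i theta_i^2 = (0.464)^2 + (0.128)^2 = 0.215296 + 0.016384 = 0.23168.
  gamma(0) = 3 * (1 + 0.23168) = 3 * 1.23168 = 3.69504, which rounds to 3.6950.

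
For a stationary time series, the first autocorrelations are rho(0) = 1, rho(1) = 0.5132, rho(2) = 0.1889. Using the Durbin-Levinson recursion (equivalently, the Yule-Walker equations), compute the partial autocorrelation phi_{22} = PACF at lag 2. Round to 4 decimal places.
\phi_{22} = -0.1011

The PACF at lag k is phi_{kk}, the last component of the solution
to the Yule-Walker system G_k phi = r_k where
  (G_k)_{ij} = rho(|i - j|), (r_k)_i = rho(i), i,j = 1..k.
Equivalently, Durbin-Levinson gives phi_{kk} iteratively:
  phi_{11} = rho(1)
  phi_{kk} = [rho(k) - sum_{j=1..k-1} phi_{k-1,j} rho(k-j)]
            / [1 - sum_{j=1..k-1} phi_{k-1,j} rho(j)],
  phi_{k,j} = phi_{k-1,j} - phi_{kk} phi_{k-1,k-j},  j = 1..k-1.
Step k = 1:
  phi_11 = rho(1) = 0.5132.
Step k = 2:
  phi_22 = [rho(2) - phi_11 rho(1)] / [1 - phi_11 rho(1)] = [0.1889 - (0.5132)(0.5132)] / [1 - (0.5132)(0.5132)]
         = -0.07447424 / 0.73662576 = -0.1011.
Therefore phi_{22} = -0.1011.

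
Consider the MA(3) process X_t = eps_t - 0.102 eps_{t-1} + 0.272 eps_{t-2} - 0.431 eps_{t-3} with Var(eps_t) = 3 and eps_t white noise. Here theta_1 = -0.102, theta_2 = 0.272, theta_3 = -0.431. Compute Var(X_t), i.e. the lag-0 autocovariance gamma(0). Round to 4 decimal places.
\gamma(0) = 3.8104

For an MA(q) process X_t = eps_t + sum_i theta_i eps_{t-i} with
Var(eps_t) = sigma^2, the variance is
  gamma(0) = sigma^2 * (1 + sum_i theta_i^2).
  sum_i theta_i^2 = (-0.102)^2 + (0.272)^2 + (-0.431)^2 = 0.010404 + 0.073984 + 0.185761 = 0.270149.
  gamma(0) = 3 * (1 + 0.270149) = 3 * 1.270149 = 3.810447, which rounds to 3.8104.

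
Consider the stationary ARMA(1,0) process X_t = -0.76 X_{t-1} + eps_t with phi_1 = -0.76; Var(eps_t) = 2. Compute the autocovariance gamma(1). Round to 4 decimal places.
\gamma(1) = -3.5985

Multiply the model equation by X_{t-k} and take expectations. With theta_0 = psi_0 = 1 and psi_j the MA(infinity) weights, this gives
  gamma(k) - sum_i phi_i gamma(k-i) = c_k,
  c_k = sigma^2 * sum_{j=k..q} theta_j psi_{j-k}   (c_k = 0 for k > q),
using gamma(-m) = gamma(m).
Pure AR (q = 0): c_0 = sigma^2 = 2, c_k = 0 for k >= 1.
Equations for k = 0 and k = 1 (AR order 1):
  gamma(0) = phi_1 gamma(1) + c_0
  gamma(1) = phi_1 gamma(0) + c_1
Substituting the second into the first: gamma(0) (1 - phi_1^2) = c_0 + phi_1 c_1, so
  gamma(0) = c_0 / (1 - phi_1^2) = 2 / (1 - (-0.76)^2) = 2 / 0.4224 = 4.734848.
  gamma(1) = phi_1 gamma(0) = (-0.76)(4.734848) = -3.598485.
Therefore gamma(1) = -3.5985 (to 4 decimal places).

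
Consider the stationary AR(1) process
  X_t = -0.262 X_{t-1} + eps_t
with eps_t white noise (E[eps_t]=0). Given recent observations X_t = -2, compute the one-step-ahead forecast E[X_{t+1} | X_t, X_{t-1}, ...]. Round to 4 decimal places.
E[X_{t+1} \mid \mathcal F_t] = 0.5240

For an AR(p) model X_t = c + sum_i phi_i X_{t-i} + eps_t, the
one-step-ahead conditional mean is
  E[X_{t+1} | X_t, ...] = c + sum_i phi_i X_{t+1-i}.
Substitute known values:
  E[X_{t+1} | ...] = (-0.262) * (-2)
                   = 0.5240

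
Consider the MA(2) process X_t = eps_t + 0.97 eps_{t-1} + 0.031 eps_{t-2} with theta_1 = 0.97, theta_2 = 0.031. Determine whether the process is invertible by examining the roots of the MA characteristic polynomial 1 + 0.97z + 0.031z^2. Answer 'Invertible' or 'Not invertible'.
\text{Invertible}

The MA(q) characteristic polynomial is P(z) = 1 + 0.97z + 0.031z^2.
Invertibility requires all roots to lie outside the unit circle, i.e. |z| > 1 for every root.
Set 1 + (0.97) z + (0.031) z^2 = 0, i.e. a z^2 + b z + c = 0 with a = 0.031, b = 0.97, c = 1.
Discriminant D = b^2 - 4ac = (0.97)^2 - 4*(0.031)*1 = 0.9409 - (0.124) = 0.8169.
D >= 0, so the roots are real: z = (-b +/- sqrt(D)) / (2a) = (-0.97 +/- 0.903825) / (0.062).
  z_1 = (-0.97 + 0.903825) / (0.062) = -1.0673,   |z_1| = 1.0673.
  z_2 = (-0.97 - 0.903825) / (0.062) = -30.223,   |z_2| = 30.223.
Moduli of all roots: 1.0673, 30.2230.
All moduli strictly greater than 1? Yes.
Verdict: Invertible.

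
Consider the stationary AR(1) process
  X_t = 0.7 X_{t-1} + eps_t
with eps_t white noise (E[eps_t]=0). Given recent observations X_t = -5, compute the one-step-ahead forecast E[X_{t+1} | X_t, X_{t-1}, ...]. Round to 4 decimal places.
E[X_{t+1} \mid \mathcal F_t] = -3.5000

For an AR(p) model X_t = c + sum_i phi_i X_{t-i} + eps_t, the
one-step-ahead conditional mean is
  E[X_{t+1} | X_t, ...] = c + sum_i phi_i X_{t+1-i}.
Substitute known values:
  E[X_{t+1} | ...] = (0.7) * (-5)
                   = -3.5000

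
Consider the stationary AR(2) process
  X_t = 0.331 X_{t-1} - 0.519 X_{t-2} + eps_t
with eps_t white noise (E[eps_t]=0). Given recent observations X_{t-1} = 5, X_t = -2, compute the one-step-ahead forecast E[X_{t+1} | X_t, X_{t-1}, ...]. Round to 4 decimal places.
E[X_{t+1} \mid \mathcal F_t] = -3.2570

For an AR(p) model X_t = c + sum_i phi_i X_{t-i} + eps_t, the
one-step-ahead conditional mean is
  E[X_{t+1} | X_t, ...] = c + sum_i phi_i X_{t+1-i}.
Substitute known values:
  E[X_{t+1} | ...] = (0.331) * (-2) + (-0.519) * (5)
                   = -3.2570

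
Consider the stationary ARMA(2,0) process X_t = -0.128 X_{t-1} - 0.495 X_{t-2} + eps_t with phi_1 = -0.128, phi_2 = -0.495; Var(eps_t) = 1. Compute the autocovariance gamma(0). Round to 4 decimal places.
\gamma(0) = 1.3343

Multiply the model equation by X_{t-k} and take expectations. With theta_0 = psi_0 = 1 and psi_j the MA(infinity) weights, this gives
  gamma(k) - sum_i phi_i gamma(k-i) = c_k,
  c_k = sigma^2 * sum_{j=k..q} theta_j psi_{j-k}   (c_k = 0 for k > q),
using gamma(-m) = gamma(m).
Pure AR (q = 0): c_0 = sigma^2 = 1, c_k = 0 for k >= 1.
Equations for k = 0, 1, 2 (AR order 2, c_2 = 0):
  (E0) gamma(0) = phi_1 gamma(1) + phi_2 gamma(2) + c_0
  (E1) gamma(1) = phi_1 gamma(0) + phi_2 gamma(1) + c_1
  (E2) gamma(2) = phi_1 gamma(1) + phi_2 gamma(0)
From (E1): gamma(1) = A gamma(0) + B with
  A = phi_1 / (1 - phi_2) = -0.128 / 1.495 = -0.085619,   B = c_1 / (1 - phi_2) = 0 / 1.495 = 0.
Insert (E2) into (E0): gamma(0) (1 - phi_2^2) = phi_1 (1 + phi_2) gamma(1) + c_0.
  phi_1 (1 + phi_2) = (-0.128)(0.505) = -0.06464,   1 - phi_2^2 = 0.754975.
Replace gamma(1) by A gamma(0) + B and collect gamma(0):
  gamma(0) [0.754975 - (-0.06464)(-0.085619)] = c_0 = 1
  gamma(0) * 0.749441 = 1
  gamma(0) = 1 / 0.749441 = 1.334329.
Therefore gamma(0) = 1.3343 (to 4 decimal places).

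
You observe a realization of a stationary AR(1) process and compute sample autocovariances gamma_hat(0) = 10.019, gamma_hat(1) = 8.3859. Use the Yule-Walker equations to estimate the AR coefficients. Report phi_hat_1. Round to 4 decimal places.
\hat\phi_{1} = 0.8370

The Yule-Walker equations for an AR(p) process read, in matrix form,
  Gamma_p phi = r_p,   with   (Gamma_p)_{ij} = gamma(|i - j|),
                       (r_p)_i = gamma(i),   i,j = 1..p.
Substitute the sample gammas (Toeplitz matrix and right-hand side of size 1):
  Gamma_p = [[10.019]]
  r_p     = [8.3859]
With p = 1 this is the single equation gamma(0) phi_1 = gamma(1):
  phi_hat_1 = gamma(1) / gamma(0) = 8.3859 / 10.019 = 0.8370.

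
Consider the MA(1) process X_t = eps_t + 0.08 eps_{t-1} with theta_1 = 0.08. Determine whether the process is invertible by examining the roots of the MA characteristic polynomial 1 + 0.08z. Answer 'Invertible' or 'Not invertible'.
\text{Invertible}

The MA(q) characteristic polynomial is P(z) = 1 + 0.08z.
Invertibility requires all roots to lie outside the unit circle, i.e. |z| > 1 for every root.
This is linear in z: 1 + (0.08) z = 0  =>  z = -1/(0.08) = -12.5,  |z| = 12.5.
Moduli of all roots: 12.5000.
All moduli strictly greater than 1? Yes.
Verdict: Invertible.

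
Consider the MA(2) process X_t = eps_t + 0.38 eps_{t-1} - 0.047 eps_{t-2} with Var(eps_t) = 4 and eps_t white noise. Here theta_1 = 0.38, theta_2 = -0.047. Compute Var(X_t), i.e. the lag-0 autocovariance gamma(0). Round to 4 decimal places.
\gamma(0) = 4.5864

For an MA(q) process X_t = eps_t + sum_i theta_i eps_{t-i} with
Var(eps_t) = sigma^2, the variance is
  gamma(0) = sigma^2 * (1 + sum_i theta_i^2).
  sum_i theta_i^2 = (0.38)^2 + (-0.047)^2 = 0.1444 + 0.002209 = 0.146609.
  gamma(0) = 4 * (1 + 0.146609) = 4 * 1.146609 = 4.586436, which rounds to 4.5864.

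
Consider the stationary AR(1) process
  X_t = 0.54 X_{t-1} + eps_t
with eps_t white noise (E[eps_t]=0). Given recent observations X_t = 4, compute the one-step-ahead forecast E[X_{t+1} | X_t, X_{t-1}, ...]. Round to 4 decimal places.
E[X_{t+1} \mid \mathcal F_t] = 2.1600

For an AR(p) model X_t = c + sum_i phi_i X_{t-i} + eps_t, the
one-step-ahead conditional mean is
  E[X_{t+1} | X_t, ...] = c + sum_i phi_i X_{t+1-i}.
Substitute known values:
  E[X_{t+1} | ...] = (0.54) * (4)
                   = 2.1600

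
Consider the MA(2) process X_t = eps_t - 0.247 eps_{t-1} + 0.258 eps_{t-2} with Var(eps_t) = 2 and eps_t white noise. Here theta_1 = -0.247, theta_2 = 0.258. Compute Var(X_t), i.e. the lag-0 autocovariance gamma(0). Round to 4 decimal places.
\gamma(0) = 2.2551

For an MA(q) process X_t = eps_t + sum_i theta_i eps_{t-i} with
Var(eps_t) = sigma^2, the variance is
  gamma(0) = sigma^2 * (1 + sum_i theta_i^2).
  sum_i theta_i^2 = (-0.247)^2 + (0.258)^2 = 0.061009 + 0.066564 = 0.127573.
  gamma(0) = 2 * (1 + 0.127573) = 2 * 1.127573 = 2.255146, which rounds to 2.2551.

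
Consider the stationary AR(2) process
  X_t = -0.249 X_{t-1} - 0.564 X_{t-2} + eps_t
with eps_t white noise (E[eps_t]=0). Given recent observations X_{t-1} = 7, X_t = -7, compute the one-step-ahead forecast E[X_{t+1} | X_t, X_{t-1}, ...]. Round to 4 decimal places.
E[X_{t+1} \mid \mathcal F_t] = -2.2050

For an AR(p) model X_t = c + sum_i phi_i X_{t-i} + eps_t, the
one-step-ahead conditional mean is
  E[X_{t+1} | X_t, ...] = c + sum_i phi_i X_{t+1-i}.
Substitute known values:
  E[X_{t+1} | ...] = (-0.249) * (-7) + (-0.564) * (7)
                   = -2.2050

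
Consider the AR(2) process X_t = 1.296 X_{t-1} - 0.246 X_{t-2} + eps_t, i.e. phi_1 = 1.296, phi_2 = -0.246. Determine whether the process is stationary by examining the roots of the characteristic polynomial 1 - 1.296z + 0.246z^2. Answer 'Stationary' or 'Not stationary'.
\text{Not stationary}

The AR(p) characteristic polynomial is P(z) = 1 - 1.296z + 0.246z^2.
Stationarity requires all roots to lie outside the unit circle, i.e. |z| > 1 for every root.
Set 1 + (-1.296) z + (0.246) z^2 = 0, i.e. a z^2 + b z + c = 0 with a = 0.246, b = -1.296, c = 1.
Discriminant D = b^2 - 4ac = (-1.296)^2 - 4*(0.246)*1 = 1.679616 - (0.984) = 0.695616.
D >= 0, so the roots are real: z = (-b +/- sqrt(D)) / (2a) = (1.296 +/- 0.834036) / (0.492).
  z_1 = (1.296 + 0.834036) / (0.492) = 4.3293,   |z_1| = 4.3293.
  z_2 = (1.296 - 0.834036) / (0.492) = 0.939,   |z_2| = 0.939.
Moduli of all roots: 4.3293, 0.9390.
All moduli strictly greater than 1? No.
Verdict: Not stationary.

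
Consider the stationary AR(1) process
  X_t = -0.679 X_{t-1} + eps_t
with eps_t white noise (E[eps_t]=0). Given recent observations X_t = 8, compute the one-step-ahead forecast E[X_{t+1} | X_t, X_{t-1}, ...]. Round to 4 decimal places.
E[X_{t+1} \mid \mathcal F_t] = -5.4320

For an AR(p) model X_t = c + sum_i phi_i X_{t-i} + eps_t, the
one-step-ahead conditional mean is
  E[X_{t+1} | X_t, ...] = c + sum_i phi_i X_{t+1-i}.
Substitute known values:
  E[X_{t+1} | ...] = (-0.679) * (8)
                   = -5.4320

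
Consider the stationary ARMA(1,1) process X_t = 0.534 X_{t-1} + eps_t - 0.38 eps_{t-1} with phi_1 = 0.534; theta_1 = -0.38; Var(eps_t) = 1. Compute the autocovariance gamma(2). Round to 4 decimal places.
\gamma(2) = 0.0917

Multiply the model equation by X_{t-k} and take expectations. With theta_0 = psi_0 = 1 and psi_j the MA(infinity) weights, this gives
  gamma(k) - sum_i phi_i gamma(k-i) = c_k,
  c_k = sigma^2 * sum_{j=k..q} theta_j psi_{j-k}   (c_k = 0 for k > q),
using gamma(-m) = gamma(m).
psi-weights needed (psi_j = theta_j + sum_i phi_i psi_{j-i}):
  psi_1 = theta_1 + phi_1 = -0.38 + (0.534) = 0.154
Right-hand sides:
  c_0 = sigma^2 (1 + theta_1 psi_1) = 1 * (1 + (-0.38)(0.154)) = 1 * 0.94148 = 0.94148
  c_1 = sigma^2 theta_1 = 1 * (-0.38) = -0.38
  c_2 = 0
Equations for k = 0 and k = 1 (AR order 1):
  gamma(0) = phi_1 gamma(1) + c_0
  gamma(1) = phi_1 gamma(0) + c_1
Substituting the second into the first: gamma(0) (1 - phi_1^2) = c_0 + phi_1 c_1, so
  gamma(0) = (c_0 + phi_1 c_1) / (1 - phi_1^2) = (0.94148 + (0.534)(-0.38)) / (1 - (0.534)^2) = 0.73856 / 0.714844 = 1.033176.
  gamma(1) = phi_1 gamma(0) + c_1 = (0.534)(1.033176) + (-0.38) = 0.171716.
For k = 2 (> q): gamma(2) = phi_1 gamma(1) = (0.534)(0.171716) = 0.091696.
Therefore gamma(2) = 0.0917 (to 4 decimal places).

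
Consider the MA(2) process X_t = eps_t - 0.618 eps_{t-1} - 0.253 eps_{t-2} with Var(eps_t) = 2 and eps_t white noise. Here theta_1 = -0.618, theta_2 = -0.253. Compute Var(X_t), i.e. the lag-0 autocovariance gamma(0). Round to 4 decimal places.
\gamma(0) = 2.8919

For an MA(q) process X_t = eps_t + sum_i theta_i eps_{t-i} with
Var(eps_t) = sigma^2, the variance is
  gamma(0) = sigma^2 * (1 + sum_i theta_i^2).
  sum_i theta_i^2 = (-0.618)^2 + (-0.253)^2 = 0.381924 + 0.064009 = 0.445933.
  gamma(0) = 2 * (1 + 0.445933) = 2 * 1.445933 = 2.891866, which rounds to 2.8919.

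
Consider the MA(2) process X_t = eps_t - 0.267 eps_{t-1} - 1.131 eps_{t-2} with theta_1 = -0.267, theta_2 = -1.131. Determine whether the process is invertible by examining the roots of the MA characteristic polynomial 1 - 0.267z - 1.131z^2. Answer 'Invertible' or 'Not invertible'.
\text{Not invertible}

The MA(q) characteristic polynomial is P(z) = 1 - 0.267z - 1.131z^2.
Invertibility requires all roots to lie outside the unit circle, i.e. |z| > 1 for every root.
Set 1 + (-0.267) z + (-1.131) z^2 = 0, i.e. a z^2 + b z + c = 0 with a = -1.131, b = -0.267, c = 1.
Discriminant D = b^2 - 4ac = (-0.267)^2 - 4*(-1.131)*1 = 0.071289 - (-4.524) = 4.595289.
D >= 0, so the roots are real: z = (-b +/- sqrt(D)) / (2a) = (0.267 +/- 2.143663) / (-2.262).
  z_1 = (0.267 + 2.143663) / (-2.262) = -1.0657,   |z_1| = 1.0657.
  z_2 = (0.267 - 2.143663) / (-2.262) = 0.8296,   |z_2| = 0.8296.
Moduli of all roots: 1.0657, 0.8296.
All moduli strictly greater than 1? No.
Verdict: Not invertible.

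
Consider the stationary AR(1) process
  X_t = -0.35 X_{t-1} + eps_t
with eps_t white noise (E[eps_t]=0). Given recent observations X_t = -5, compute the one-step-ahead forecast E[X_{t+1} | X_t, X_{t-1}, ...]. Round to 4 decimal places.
E[X_{t+1} \mid \mathcal F_t] = 1.7500

For an AR(p) model X_t = c + sum_i phi_i X_{t-i} + eps_t, the
one-step-ahead conditional mean is
  E[X_{t+1} | X_t, ...] = c + sum_i phi_i X_{t+1-i}.
Substitute known values:
  E[X_{t+1} | ...] = (-0.35) * (-5)
                   = 1.7500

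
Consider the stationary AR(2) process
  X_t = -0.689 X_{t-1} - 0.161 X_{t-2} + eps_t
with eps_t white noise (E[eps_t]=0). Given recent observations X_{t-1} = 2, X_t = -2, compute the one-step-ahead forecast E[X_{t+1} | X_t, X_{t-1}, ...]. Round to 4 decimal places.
E[X_{t+1} \mid \mathcal F_t] = 1.0560

For an AR(p) model X_t = c + sum_i phi_i X_{t-i} + eps_t, the
one-step-ahead conditional mean is
  E[X_{t+1} | X_t, ...] = c + sum_i phi_i X_{t+1-i}.
Substitute known values:
  E[X_{t+1} | ...] = (-0.689) * (-2) + (-0.161) * (2)
                   = 1.0560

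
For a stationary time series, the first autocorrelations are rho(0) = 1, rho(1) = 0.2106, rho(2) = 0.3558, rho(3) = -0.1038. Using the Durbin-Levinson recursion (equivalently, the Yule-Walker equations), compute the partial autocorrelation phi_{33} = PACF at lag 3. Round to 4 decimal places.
\phi_{33} = -0.2610

The PACF at lag k is phi_{kk}, the last component of the solution
to the Yule-Walker system G_k phi = r_k where
  (G_k)_{ij} = rho(|i - j|), (r_k)_i = rho(i), i,j = 1..k.
Equivalently, Durbin-Levinson gives phi_{kk} iteratively:
  phi_{11} = rho(1)
  phi_{kk} = [rho(k) - sum_{j=1..k-1} phi_{k-1,j} rho(k-j)]
            / [1 - sum_{j=1..k-1} phi_{k-1,j} rho(j)],
  phi_{k,j} = phi_{k-1,j} - phi_{kk} phi_{k-1,k-j},  j = 1..k-1.
Step k = 1:
  phi_11 = rho(1) = 0.2106.
Step k = 2:
  phi_22 = [rho(2) - phi_11 rho(1)] / [1 - phi_11 rho(1)] = [0.3558 - (0.2106)(0.2106)] / [1 - (0.2106)(0.2106)]
         = 0.31144764 / 0.95564764 = 0.325902.
  Update: phi_21 = phi_11 - phi_22 phi_11 = 0.2106 - (0.325902)(0.2106) = 0.141965.
Step k = 3:
  phi_33 = [rho(3) - phi_21 rho(2) - phi_22 rho(1)] / [1 - phi_21 rho(1) - phi_22 rho(2)]
    numerator   = -0.1038 - (0.141965)(0.3558) - (0.325902)(0.2106) = -0.22294615
    denominator = 1 - (0.141965)(0.2106) - (0.325902)(0.3558) = 0.85414618
  phi_33 = -0.22294615 / 0.85414618 = -0.261.
Therefore phi_{33} = -0.2610.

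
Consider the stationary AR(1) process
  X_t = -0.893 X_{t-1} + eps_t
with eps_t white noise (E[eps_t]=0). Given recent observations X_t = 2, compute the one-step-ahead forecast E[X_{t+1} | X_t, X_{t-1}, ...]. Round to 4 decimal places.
E[X_{t+1} \mid \mathcal F_t] = -1.7860

For an AR(p) model X_t = c + sum_i phi_i X_{t-i} + eps_t, the
one-step-ahead conditional mean is
  E[X_{t+1} | X_t, ...] = c + sum_i phi_i X_{t+1-i}.
Substitute known values:
  E[X_{t+1} | ...] = (-0.893) * (2)
                   = -1.7860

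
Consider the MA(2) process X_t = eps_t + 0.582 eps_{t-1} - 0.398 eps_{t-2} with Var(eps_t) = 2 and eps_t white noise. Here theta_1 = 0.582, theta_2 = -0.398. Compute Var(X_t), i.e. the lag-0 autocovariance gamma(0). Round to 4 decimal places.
\gamma(0) = 2.9943

For an MA(q) process X_t = eps_t + sum_i theta_i eps_{t-i} with
Var(eps_t) = sigma^2, the variance is
  gamma(0) = sigma^2 * (1 + sum_i theta_i^2).
  sum_i theta_i^2 = (0.582)^2 + (-0.398)^2 = 0.338724 + 0.158404 = 0.497128.
  gamma(0) = 2 * (1 + 0.497128) = 2 * 1.497128 = 2.994256, which rounds to 2.9943.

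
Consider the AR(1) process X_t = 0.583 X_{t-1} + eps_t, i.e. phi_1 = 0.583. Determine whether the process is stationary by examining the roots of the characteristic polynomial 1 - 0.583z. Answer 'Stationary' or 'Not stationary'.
\text{Stationary}

The AR(p) characteristic polynomial is P(z) = 1 - 0.583z.
Stationarity requires all roots to lie outside the unit circle, i.e. |z| > 1 for every root.
This is linear in z: 1 + (-0.583) z = 0  =>  z = -1/(-0.583) = 1.715266,  |z| = 1.715266.
Moduli of all roots: 1.7153.
All moduli strictly greater than 1? Yes.
Verdict: Stationary.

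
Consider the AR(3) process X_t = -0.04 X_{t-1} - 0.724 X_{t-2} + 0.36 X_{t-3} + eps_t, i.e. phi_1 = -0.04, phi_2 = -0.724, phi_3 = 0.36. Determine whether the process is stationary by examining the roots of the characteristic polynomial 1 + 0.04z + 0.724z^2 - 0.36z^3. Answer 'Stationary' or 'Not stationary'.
\text{Stationary}

The AR(p) characteristic polynomial is P(z) = 1 + 0.04z + 0.724z^2 - 0.36z^3.
Stationarity requires all roots to lie outside the unit circle, i.e. |z| > 1 for every root.
Degree 3: look for a simple real root z0 first, then factor out (1 - z/z0) and solve the remaining quadratic.
Testing z0 = 2.5: P(2.5) = 1 + (0.04)(2.5) + (0.724)(2.5)^2 + (-0.36)(2.5)^3
  = 1 + (0.1) + (4.525) + (-5.625) = 0.  So z_0 = 2.5 is a root, |z_0| = 2.5.
Divide out the factor (1 - 0.4 z) = (1 - z/z0) (since 1/z0 = 0.4):
  P(z) = (1 - 0.4 z)(1 + (0.44) z + (0.9) z^2)
  [check: z-coef 0.44 - (0.4) = 0.04; z^2-coef 0.9 - (0.4)(0.44) = 0.724; z^3-coef -(0.4)(0.9) = -0.36.]
Remaining roots from the quadratic factor 1 + (0.44) z + (0.9) z^2:
  Set 1 + (0.44) z + (0.9) z^2 = 0, i.e. a z^2 + b z + c = 0 with a = 0.9, b = 0.44, c = 1.
  Discriminant D = b^2 - 4ac = (0.44)^2 - 4*(0.9)*1 = 0.1936 - (3.6) = -3.4064.
  D < 0, so the roots are the complex-conjugate pair z = (-b +/- i sqrt(-D)) / (2a) = -0.2444 +/- 1.0254i.
  For a conjugate pair |z|^2 = z * conj(z) = (product of roots) = c/a = 1/(0.9) = 1.111111, so |z| = sqrt(1.111111) = 1.0541 for both roots.
Moduli of all roots: 2.5000, 1.0541, 1.0541.
All moduli strictly greater than 1? Yes.
Verdict: Stationary.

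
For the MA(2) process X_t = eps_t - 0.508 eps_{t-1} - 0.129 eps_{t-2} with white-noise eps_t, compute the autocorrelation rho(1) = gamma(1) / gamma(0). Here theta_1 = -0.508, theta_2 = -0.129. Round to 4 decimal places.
\rho(1) = -0.3471

For an MA(q) process with theta_0 = 1, the autocovariance is
  gamma(k) = sigma^2 * sum_{i=0..q-k} theta_i * theta_{i+k},
and rho(k) = gamma(k) / gamma(0). Sigma^2 cancels.
  numerator   = (1)*(-0.508) + (-0.508)*(-0.129) = -0.442468.
  denominator = (1)^2 + (-0.508)^2 + (-0.129)^2 = 1.274705.
  rho(1) = -0.442468 / 1.274705 = -0.3471.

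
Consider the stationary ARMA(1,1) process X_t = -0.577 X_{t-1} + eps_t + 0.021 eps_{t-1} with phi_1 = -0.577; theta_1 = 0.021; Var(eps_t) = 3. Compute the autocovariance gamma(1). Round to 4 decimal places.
\gamma(1) = -2.4702

Multiply the model equation by X_{t-k} and take expectations. With theta_0 = psi_0 = 1 and psi_j the MA(infinity) weights, this gives
  gamma(k) - sum_i phi_i gamma(k-i) = c_k,
  c_k = sigma^2 * sum_{j=k..q} theta_j psi_{j-k}   (c_k = 0 for k > q),
using gamma(-m) = gamma(m).
psi-weights needed (psi_j = theta_j + sum_i phi_i psi_{j-i}):
  psi_1 = theta_1 + phi_1 = 0.021 + (-0.577) = -0.556
Right-hand sides:
  c_0 = sigma^2 (1 + theta_1 psi_1) = 3 * (1 + (0.021)(-0.556)) = 3 * 0.988324 = 2.964972
  c_1 = sigma^2 theta_1 = 3 * (0.021) = 0.063
  c_2 = 0
Equations for k = 0 and k = 1 (AR order 1):
  gamma(0) = phi_1 gamma(1) + c_0
  gamma(1) = phi_1 gamma(0) + c_1
Substituting the second into the first: gamma(0) (1 - phi_1^2) = c_0 + phi_1 c_1, so
  gamma(0) = (c_0 + phi_1 c_1) / (1 - phi_1^2) = (2.964972 + (-0.577)(0.063)) / (1 - (-0.577)^2) = 2.928621 / 0.667071 = 4.390269.
  gamma(1) = phi_1 gamma(0) + c_1 = (-0.577)(4.390269) + (0.063) = -2.470185.
Therefore gamma(1) = -2.4702 (to 4 decimal places).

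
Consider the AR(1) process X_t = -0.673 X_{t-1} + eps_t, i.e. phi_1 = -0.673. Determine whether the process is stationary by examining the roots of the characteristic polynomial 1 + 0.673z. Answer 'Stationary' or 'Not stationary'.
\text{Stationary}

The AR(p) characteristic polynomial is P(z) = 1 + 0.673z.
Stationarity requires all roots to lie outside the unit circle, i.e. |z| > 1 for every root.
This is linear in z: 1 + (0.673) z = 0  =>  z = -1/(0.673) = -1.485884,  |z| = 1.485884.
Moduli of all roots: 1.4859.
All moduli strictly greater than 1? Yes.
Verdict: Stationary.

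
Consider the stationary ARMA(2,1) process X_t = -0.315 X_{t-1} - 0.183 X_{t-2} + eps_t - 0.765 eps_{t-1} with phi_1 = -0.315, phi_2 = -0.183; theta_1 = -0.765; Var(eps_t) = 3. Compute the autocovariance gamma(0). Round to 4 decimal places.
\gamma(0) = 6.6570

Multiply the model equation by X_{t-k} and take expectations. With theta_0 = psi_0 = 1 and psi_j the MA(infinity) weights, this gives
  gamma(k) - sum_i phi_i gamma(k-i) = c_k,
  c_k = sigma^2 * sum_{j=k..q} theta_j psi_{j-k}   (c_k = 0 for k > q),
using gamma(-m) = gamma(m).
psi-weights needed (psi_j = theta_j + sum_i phi_i psi_{j-i}):
  psi_1 = theta_1 + phi_1 = -0.765 + (-0.315) = -1.08
Right-hand sides:
  c_0 = sigma^2 (1 + theta_1 psi_1) = 3 * (1 + (-0.765)(-1.08)) = 3 * 1.8262 = 5.4786
  c_1 = sigma^2 theta_1 = 3 * (-0.765) = -2.295
  c_2 = 0
Equations for k = 0, 1, 2 (AR order 2, c_2 = 0):
  (E0) gamma(0) = phi_1 gamma(1) + phi_2 gamma(2) + c_0
  (E1) gamma(1) = phi_1 gamma(0) + phi_2 gamma(1) + c_1
  (E2) gamma(2) = phi_1 gamma(1) + phi_2 gamma(0)
From (E1): gamma(1) = A gamma(0) + B with
  A = phi_1 / (1 - phi_2) = -0.315 / 1.183 = -0.266272,   B = c_1 / (1 - phi_2) = -2.295 / 1.183 = -1.939983.
Insert (E2) into (E0): gamma(0) (1 - phi_2^2) = phi_1 (1 + phi_2) gamma(1) + c_0.
  phi_1 (1 + phi_2) = (-0.315)(0.817) = -0.257355,   1 - phi_2^2 = 0.966511.
Replace gamma(1) by A gamma(0) + B and collect gamma(0):
  gamma(0) [0.966511 - (-0.257355)(-0.266272)] = (-0.257355)(-1.939983) + 5.4786
  gamma(0) * 0.897985 = 5.977864
  gamma(0) = 5.977864 / 0.897985 = 6.656979.
Therefore gamma(0) = 6.6570 (to 4 decimal places).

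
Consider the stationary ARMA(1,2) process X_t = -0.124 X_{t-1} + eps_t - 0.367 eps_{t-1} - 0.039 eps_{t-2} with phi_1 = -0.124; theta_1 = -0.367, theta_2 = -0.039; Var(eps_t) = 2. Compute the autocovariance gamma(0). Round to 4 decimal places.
\gamma(0) = 2.4831

Multiply the model equation by X_{t-k} and take expectations. With theta_0 = psi_0 = 1 and psi_j the MA(infinity) weights, this gives
  gamma(k) - sum_i phi_i gamma(k-i) = c_k,
  c_k = sigma^2 * sum_{j=k..q} theta_j psi_{j-k}   (c_k = 0 for k > q),
using gamma(-m) = gamma(m).
psi-weights needed (psi_j = theta_j + sum_i phi_i psi_{j-i}):
  psi_1 = theta_1 + phi_1 = -0.367 + (-0.124) = -0.491
  psi_2 = theta_2 + phi_1 psi_1 = -0.039 + (-0.124)(-0.491) = 0.021884
Right-hand sides:
  c_0 = sigma^2 (1 + theta_1 psi_1 + theta_2 psi_2) = 2 * (1 + (-0.367)(-0.491) + (-0.039)(0.021884)) = 2 * 1.179344 = 2.358687
  c_1 = sigma^2 (theta_1 + theta_2 psi_1) = 2 * (-0.367 + (-0.039)(-0.491)) = -0.695702
  c_2 = sigma^2 theta_2 = 2 * (-0.039) = -0.078
Equations for k = 0 and k = 1 (AR order 1):
  gamma(0) = phi_1 gamma(1) + c_0
  gamma(1) = phi_1 gamma(0) + c_1
Substituting the second into the first: gamma(0) (1 - phi_1^2) = c_0 + phi_1 c_1, so
  gamma(0) = (c_0 + phi_1 c_1) / (1 - phi_1^2) = (2.358687 + (-0.124)(-0.695702)) / (1 - (-0.124)^2) = 2.444954 / 0.984624 = 2.483135.
Therefore gamma(0) = 2.4831 (to 4 decimal places).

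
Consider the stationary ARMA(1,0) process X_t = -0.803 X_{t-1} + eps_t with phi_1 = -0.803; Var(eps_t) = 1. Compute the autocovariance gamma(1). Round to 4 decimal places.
\gamma(1) = -2.2608

Multiply the model equation by X_{t-k} and take expectations. With theta_0 = psi_0 = 1 and psi_j the MA(infinity) weights, this gives
  gamma(k) - sum_i phi_i gamma(k-i) = c_k,
  c_k = sigma^2 * sum_{j=k..q} theta_j psi_{j-k}   (c_k = 0 for k > q),
using gamma(-m) = gamma(m).
Pure AR (q = 0): c_0 = sigma^2 = 1, c_k = 0 for k >= 1.
Equations for k = 0 and k = 1 (AR order 1):
  gamma(0) = phi_1 gamma(1) + c_0
  gamma(1) = phi_1 gamma(0) + c_1
Substituting the second into the first: gamma(0) (1 - phi_1^2) = c_0 + phi_1 c_1, so
  gamma(0) = c_0 / (1 - phi_1^2) = 1 / (1 - (-0.803)^2) = 1 / 0.355191 = 2.815387.
  gamma(1) = phi_1 gamma(0) = (-0.803)(2.815387) = -2.260755.
Therefore gamma(1) = -2.2608 (to 4 decimal places).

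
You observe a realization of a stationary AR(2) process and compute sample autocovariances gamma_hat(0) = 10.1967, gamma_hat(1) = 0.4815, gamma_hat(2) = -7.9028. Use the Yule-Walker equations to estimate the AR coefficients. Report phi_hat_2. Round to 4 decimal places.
\hat\phi_{2} = -0.7790

The Yule-Walker equations for an AR(p) process read, in matrix form,
  Gamma_p phi = r_p,   with   (Gamma_p)_{ij} = gamma(|i - j|),
                       (r_p)_i = gamma(i),   i,j = 1..p.
Substitute the sample gammas (Toeplitz matrix and right-hand side of size 2):
  Gamma_p = [[10.1967, 0.4815], [0.4815, 10.1967]]
  r_p     = [0.4815, -7.9028]
Written out:
  10.1967 phi_1 + 0.4815 phi_2 = 0.4815
  0.4815 phi_1 + 10.1967 phi_2 = -7.9028
Solve by Cramer's rule:
  det = gamma(0)^2 - gamma(1)^2 = (10.1967)^2 - (0.4815)^2 = 103.97269089 - 0.23184225 = 103.74084864
  phi_hat_1 = [gamma(1) gamma(0) - gamma(1) gamma(2)] / det = [(0.4815)(10.1967) - (0.4815)(-7.9028)] / 103.74084864 = 8.71490925 / 103.74084864 = 0.084
  phi_hat_2 = [gamma(0) gamma(2) - gamma(1)^2] / det = [(10.1967)(-7.9028) - (0.4815)^2] / 103.74084864 = -80.81432301 / 103.74084864 = -0.779
So phi_hat = [0.0840, -0.7790].
Therefore phi_hat_2 = -0.7790.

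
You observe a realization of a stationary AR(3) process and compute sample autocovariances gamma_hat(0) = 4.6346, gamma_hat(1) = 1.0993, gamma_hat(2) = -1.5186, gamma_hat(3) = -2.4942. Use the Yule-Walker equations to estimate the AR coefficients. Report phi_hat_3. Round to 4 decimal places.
\hat\phi_{3} = -0.4220

The Yule-Walker equations for an AR(p) process read, in matrix form,
  Gamma_p phi = r_p,   with   (Gamma_p)_{ij} = gamma(|i - j|),
                       (r_p)_i = gamma(i),   i,j = 1..p.
Substitute the sample gammas (Toeplitz matrix and right-hand side of size 3):
  Gamma_p = [[4.6346, 1.0993, -1.5186], [1.0993, 4.6346, 1.0993], [-1.5186, 1.0993, 4.6346]]
  r_p     = [1.0993, -1.5186, -2.4942]
Written out (R1..R3):
  (R1) 4.6346 phi_1 + 1.0993 phi_2 - 1.5186 phi_3 = 1.0993
  (R2) 1.0993 phi_1 + 4.6346 phi_2 + 1.0993 phi_3 = -1.5186
  (R3) -1.5186 phi_1 + 1.0993 phi_2 + 4.6346 phi_3 = -2.4942
Gaussian elimination:
  R2 <- R2 - (1.0993/4.6346) R1 = R2 - (0.237194) R1:  4.373852 phi_2 + 1.459503 phi_3 = -1.779348
  R3 <- R3 - (-1.5186/4.6346) R1 = R3 - (-0.327666) R1:  1.459503 phi_2 + 4.137007 phi_3 = -2.133997
  R3 <- R3 - (1.459503/4.373852) R2 = R3 - (0.333688) R2:  3.649988 phi_3 = -1.54025
Back-substitution:
  phi_hat_3 = -1.54025 / 3.649988 = -0.421988
  phi_hat_2 = (-1.779348 - (1.459503)(-0.421988)) / 4.373852 = -0.266002
  phi_hat_1 = (1.0993 - (1.0993)(-0.266002) - (-1.5186)(-0.421988)) / 4.6346 = 0.162017
So phi_hat = [0.1620, -0.2660, -0.4220].
Therefore phi_hat_3 = -0.4220.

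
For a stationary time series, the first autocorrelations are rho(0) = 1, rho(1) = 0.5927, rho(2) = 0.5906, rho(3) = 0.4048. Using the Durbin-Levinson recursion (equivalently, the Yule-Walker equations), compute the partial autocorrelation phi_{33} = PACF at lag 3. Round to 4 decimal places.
\phi_{33} = -0.0620

The PACF at lag k is phi_{kk}, the last component of the solution
to the Yule-Walker system G_k phi = r_k where
  (G_k)_{ij} = rho(|i - j|), (r_k)_i = rho(i), i,j = 1..k.
Equivalently, Durbin-Levinson gives phi_{kk} iteratively:
  phi_{11} = rho(1)
  phi_{kk} = [rho(k) - sum_{j=1..k-1} phi_{k-1,j} rho(k-j)]
            / [1 - sum_{j=1..k-1} phi_{k-1,j} rho(j)],
  phi_{k,j} = phi_{k-1,j} - phi_{kk} phi_{k-1,k-j},  j = 1..k-1.
Step k = 1:
  phi_11 = rho(1) = 0.5927.
Step k = 2:
  phi_22 = [rho(2) - phi_11 rho(1)] / [1 - phi_11 rho(1)] = [0.5906 - (0.5927)(0.5927)] / [1 - (0.5927)(0.5927)]
         = 0.23930671 / 0.64870671 = 0.368898.
  Update: phi_21 = phi_11 - phi_22 phi_11 = 0.5927 - (0.368898)(0.5927) = 0.374054.
Step k = 3:
  phi_33 = [rho(3) - phi_21 rho(2) - phi_22 rho(1)] / [1 - phi_21 rho(1) - phi_22 rho(2)]
    numerator   = 0.4048 - (0.374054)(0.5906) - (0.368898)(0.5927) = -0.03476227
    denominator = 1 - (0.374054)(0.5927) - (0.368898)(0.5906) = 0.56042691
  phi_33 = -0.03476227 / 0.56042691 = -0.062.
Therefore phi_{33} = -0.0620.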